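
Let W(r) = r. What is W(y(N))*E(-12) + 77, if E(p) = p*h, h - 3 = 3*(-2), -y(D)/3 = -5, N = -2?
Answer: 617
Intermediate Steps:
y(D) = 15 (y(D) = -3*(-5) = 15)
h = -3 (h = 3 + 3*(-2) = 3 - 6 = -3)
E(p) = -3*p (E(p) = p*(-3) = -3*p)
W(y(N))*E(-12) + 77 = 15*(-3*(-12)) + 77 = 15*36 + 77 = 540 + 77 = 617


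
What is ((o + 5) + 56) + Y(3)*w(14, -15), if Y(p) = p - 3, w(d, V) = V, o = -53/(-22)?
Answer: 1395/22 ≈ 63.409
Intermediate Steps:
o = 53/22 (o = -53*(-1/22) = 53/22 ≈ 2.4091)
Y(p) = -3 + p
((o + 5) + 56) + Y(3)*w(14, -15) = ((53/22 + 5) + 56) + (-3 + 3)*(-15) = (163/22 + 56) + 0*(-15) = 1395/22 + 0 = 1395/22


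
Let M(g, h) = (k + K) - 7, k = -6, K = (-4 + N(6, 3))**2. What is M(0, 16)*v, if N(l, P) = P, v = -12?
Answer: 144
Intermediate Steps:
K = 1 (K = (-4 + 3)**2 = (-1)**2 = 1)
M(g, h) = -12 (M(g, h) = (-6 + 1) - 7 = -5 - 7 = -12)
M(0, 16)*v = -12*(-12) = 144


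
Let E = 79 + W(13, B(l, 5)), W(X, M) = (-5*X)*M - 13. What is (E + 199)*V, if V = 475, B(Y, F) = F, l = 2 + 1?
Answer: -28500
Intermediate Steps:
l = 3
W(X, M) = -13 - 5*M*X (W(X, M) = -5*M*X - 13 = -13 - 5*M*X)
E = -259 (E = 79 + (-13 - 5*5*13) = 79 + (-13 - 325) = 79 - 338 = -259)
(E + 199)*V = (-259 + 199)*475 = -60*475 = -28500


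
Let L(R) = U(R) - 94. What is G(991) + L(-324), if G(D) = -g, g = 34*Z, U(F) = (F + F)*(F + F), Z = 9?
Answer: 419504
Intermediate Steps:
U(F) = 4*F² (U(F) = (2*F)*(2*F) = 4*F²)
g = 306 (g = 34*9 = 306)
L(R) = -94 + 4*R² (L(R) = 4*R² - 94 = -94 + 4*R²)
G(D) = -306 (G(D) = -1*306 = -306)
G(991) + L(-324) = -306 + (-94 + 4*(-324)²) = -306 + (-94 + 4*104976) = -306 + (-94 + 419904) = -306 + 419810 = 419504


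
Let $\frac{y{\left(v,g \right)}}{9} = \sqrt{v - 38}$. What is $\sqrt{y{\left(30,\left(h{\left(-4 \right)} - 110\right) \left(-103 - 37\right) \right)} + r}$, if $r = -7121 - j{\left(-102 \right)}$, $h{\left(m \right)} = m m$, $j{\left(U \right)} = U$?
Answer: $\sqrt{-7019 + 18 i \sqrt{2}} \approx 0.1519 + 83.78 i$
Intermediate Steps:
$h{\left(m \right)} = m^{2}$
$r = -7019$ ($r = -7121 - -102 = -7121 + 102 = -7019$)
$y{\left(v,g \right)} = 9 \sqrt{-38 + v}$ ($y{\left(v,g \right)} = 9 \sqrt{v - 38} = 9 \sqrt{-38 + v}$)
$\sqrt{y{\left(30,\left(h{\left(-4 \right)} - 110\right) \left(-103 - 37\right) \right)} + r} = \sqrt{9 \sqrt{-38 + 30} - 7019} = \sqrt{9 \sqrt{-8} - 7019} = \sqrt{9 \cdot 2 i \sqrt{2} - 7019} = \sqrt{18 i \sqrt{2} - 7019} = \sqrt{-7019 + 18 i \sqrt{2}}$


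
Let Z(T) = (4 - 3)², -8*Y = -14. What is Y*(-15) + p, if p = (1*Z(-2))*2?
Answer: -97/4 ≈ -24.250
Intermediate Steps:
Y = 7/4 (Y = -⅛*(-14) = 7/4 ≈ 1.7500)
Z(T) = 1 (Z(T) = 1² = 1)
p = 2 (p = (1*1)*2 = 1*2 = 2)
Y*(-15) + p = (7/4)*(-15) + 2 = -105/4 + 2 = -97/4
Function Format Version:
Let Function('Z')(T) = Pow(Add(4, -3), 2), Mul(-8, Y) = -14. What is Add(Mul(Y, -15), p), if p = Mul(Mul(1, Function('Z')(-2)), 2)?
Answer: Rational(-97, 4) ≈ -24.250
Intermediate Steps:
Y = Rational(7, 4) (Y = Mul(Rational(-1, 8), -14) = Rational(7, 4) ≈ 1.7500)
Function('Z')(T) = 1 (Function('Z')(T) = Pow(1, 2) = 1)
p = 2 (p = Mul(Mul(1, 1), 2) = Mul(1, 2) = 2)
Add(Mul(Y, -15), p) = Add(Mul(Rational(7, 4), -15), 2) = Add(Rational(-105, 4), 2) = Rational(-97, 4)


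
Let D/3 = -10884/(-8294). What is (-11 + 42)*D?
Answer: 506106/4147 ≈ 122.04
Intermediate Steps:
D = 16326/4147 (D = 3*(-10884/(-8294)) = 3*(-10884*(-1/8294)) = 3*(5442/4147) = 16326/4147 ≈ 3.9368)
(-11 + 42)*D = (-11 + 42)*(16326/4147) = 31*(16326/4147) = 506106/4147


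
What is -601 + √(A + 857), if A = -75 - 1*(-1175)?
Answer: -601 + √1957 ≈ -556.76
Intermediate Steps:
A = 1100 (A = -75 + 1175 = 1100)
-601 + √(A + 857) = -601 + √(1100 + 857) = -601 + √1957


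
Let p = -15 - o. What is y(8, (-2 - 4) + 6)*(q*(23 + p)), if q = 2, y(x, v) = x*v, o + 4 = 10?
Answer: 0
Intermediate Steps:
o = 6 (o = -4 + 10 = 6)
y(x, v) = v*x
p = -21 (p = -15 - 1*6 = -15 - 6 = -21)
y(8, (-2 - 4) + 6)*(q*(23 + p)) = (((-2 - 4) + 6)*8)*(2*(23 - 21)) = ((-6 + 6)*8)*(2*2) = (0*8)*4 = 0*4 = 0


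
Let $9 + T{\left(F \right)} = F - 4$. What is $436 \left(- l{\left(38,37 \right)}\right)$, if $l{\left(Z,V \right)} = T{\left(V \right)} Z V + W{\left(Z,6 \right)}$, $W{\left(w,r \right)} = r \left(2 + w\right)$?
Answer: $-14817024$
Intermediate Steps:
$T{\left(F \right)} = -13 + F$ ($T{\left(F \right)} = -9 + \left(F - 4\right) = -9 + \left(-4 + F\right) = -13 + F$)
$l{\left(Z,V \right)} = 12 + 6 Z + V Z \left(-13 + V\right)$ ($l{\left(Z,V \right)} = \left(-13 + V\right) Z V + 6 \left(2 + Z\right) = Z \left(-13 + V\right) V + \left(12 + 6 Z\right) = V Z \left(-13 + V\right) + \left(12 + 6 Z\right) = 12 + 6 Z + V Z \left(-13 + V\right)$)
$436 \left(- l{\left(38,37 \right)}\right) = 436 \left(- (12 + 6 \cdot 38 + 37 \cdot 38 \left(-13 + 37\right))\right) = 436 \left(- (12 + 228 + 37 \cdot 38 \cdot 24)\right) = 436 \left(- (12 + 228 + 33744)\right) = 436 \left(\left(-1\right) 33984\right) = 436 \left(-33984\right) = -14817024$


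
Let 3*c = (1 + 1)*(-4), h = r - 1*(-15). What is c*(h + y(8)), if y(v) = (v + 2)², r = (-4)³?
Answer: -136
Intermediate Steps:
r = -64
y(v) = (2 + v)²
h = -49 (h = -64 - 1*(-15) = -64 + 15 = -49)
c = -8/3 (c = ((1 + 1)*(-4))/3 = (2*(-4))/3 = (⅓)*(-8) = -8/3 ≈ -2.6667)
c*(h + y(8)) = -8*(-49 + (2 + 8)²)/3 = -8*(-49 + 10²)/3 = -8*(-49 + 100)/3 = -8/3*51 = -136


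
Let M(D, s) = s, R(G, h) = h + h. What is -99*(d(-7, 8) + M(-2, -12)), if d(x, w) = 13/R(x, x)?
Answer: 17919/14 ≈ 1279.9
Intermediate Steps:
R(G, h) = 2*h
d(x, w) = 13/(2*x) (d(x, w) = 13/((2*x)) = 13*(1/(2*x)) = 13/(2*x))
-99*(d(-7, 8) + M(-2, -12)) = -99*((13/2)/(-7) - 12) = -99*((13/2)*(-1/7) - 12) = -99*(-13/14 - 12) = -99*(-181/14) = 17919/14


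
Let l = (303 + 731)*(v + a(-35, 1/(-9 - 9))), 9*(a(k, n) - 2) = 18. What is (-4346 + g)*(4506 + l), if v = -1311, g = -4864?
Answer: 12405243720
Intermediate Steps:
a(k, n) = 4 (a(k, n) = 2 + (⅑)*18 = 2 + 2 = 4)
l = -1351438 (l = (303 + 731)*(-1311 + 4) = 1034*(-1307) = -1351438)
(-4346 + g)*(4506 + l) = (-4346 - 4864)*(4506 - 1351438) = -9210*(-1346932) = 12405243720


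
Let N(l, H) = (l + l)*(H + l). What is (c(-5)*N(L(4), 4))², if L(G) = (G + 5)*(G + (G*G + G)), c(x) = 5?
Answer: 225815040000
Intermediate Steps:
L(G) = (5 + G)*(G² + 2*G) (L(G) = (5 + G)*(G + (G² + G)) = (5 + G)*(G + (G + G²)) = (5 + G)*(G² + 2*G))
N(l, H) = 2*l*(H + l) (N(l, H) = (2*l)*(H + l) = 2*l*(H + l))
(c(-5)*N(L(4), 4))² = (5*(2*(4*(10 + 4² + 7*4))*(4 + 4*(10 + 4² + 7*4))))² = (5*(2*(4*(10 + 16 + 28))*(4 + 4*(10 + 16 + 28))))² = (5*(2*(4*54)*(4 + 4*54)))² = (5*(2*216*(4 + 216)))² = (5*(2*216*220))² = (5*95040)² = 475200² = 225815040000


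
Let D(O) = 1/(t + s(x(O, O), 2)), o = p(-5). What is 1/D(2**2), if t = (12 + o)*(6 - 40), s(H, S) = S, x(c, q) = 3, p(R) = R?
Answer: -236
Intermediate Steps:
o = -5
t = -238 (t = (12 - 5)*(6 - 40) = 7*(-34) = -238)
D(O) = -1/236 (D(O) = 1/(-238 + 2) = 1/(-236) = -1/236)
1/D(2**2) = 1/(-1/236) = -236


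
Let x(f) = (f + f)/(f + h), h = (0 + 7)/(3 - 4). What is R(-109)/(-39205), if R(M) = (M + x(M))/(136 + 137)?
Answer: 2071/206923990 ≈ 1.0009e-5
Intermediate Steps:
h = -7 (h = 7/(-1) = 7*(-1) = -7)
x(f) = 2*f/(-7 + f) (x(f) = (f + f)/(f - 7) = (2*f)/(-7 + f) = 2*f/(-7 + f))
R(M) = M/273 + 2*M/(273*(-7 + M)) (R(M) = (M + 2*M/(-7 + M))/(136 + 137) = (M + 2*M/(-7 + M))/273 = (M + 2*M/(-7 + M))*(1/273) = M/273 + 2*M/(273*(-7 + M)))
R(-109)/(-39205) = ((1/273)*(-109)*(-5 - 109)/(-7 - 109))/(-39205) = ((1/273)*(-109)*(-114)/(-116))*(-1/39205) = ((1/273)*(-109)*(-1/116)*(-114))*(-1/39205) = -2071/5278*(-1/39205) = 2071/206923990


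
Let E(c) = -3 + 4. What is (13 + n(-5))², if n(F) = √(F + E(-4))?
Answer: 165 + 52*I ≈ 165.0 + 52.0*I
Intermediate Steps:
E(c) = 1
n(F) = √(1 + F) (n(F) = √(F + 1) = √(1 + F))
(13 + n(-5))² = (13 + √(1 - 5))² = (13 + √(-4))² = (13 + 2*I)²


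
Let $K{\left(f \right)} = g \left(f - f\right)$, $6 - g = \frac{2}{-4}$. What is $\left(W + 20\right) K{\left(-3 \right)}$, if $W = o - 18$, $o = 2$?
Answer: $0$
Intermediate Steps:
$W = -16$ ($W = 2 - 18 = -16$)
$g = \frac{13}{2}$ ($g = 6 - \frac{2}{-4} = 6 - 2 \left(- \frac{1}{4}\right) = 6 - - \frac{1}{2} = 6 + \frac{1}{2} = \frac{13}{2} \approx 6.5$)
$K{\left(f \right)} = 0$ ($K{\left(f \right)} = \frac{13 \left(f - f\right)}{2} = \frac{13}{2} \cdot 0 = 0$)
$\left(W + 20\right) K{\left(-3 \right)} = \left(-16 + 20\right) 0 = 4 \cdot 0 = 0$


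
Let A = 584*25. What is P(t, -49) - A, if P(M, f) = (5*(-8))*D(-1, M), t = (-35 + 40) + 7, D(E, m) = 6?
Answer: -14840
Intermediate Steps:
A = 14600
t = 12 (t = 5 + 7 = 12)
P(M, f) = -240 (P(M, f) = (5*(-8))*6 = -40*6 = -240)
P(t, -49) - A = -240 - 1*14600 = -240 - 14600 = -14840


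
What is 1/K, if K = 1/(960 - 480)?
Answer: 480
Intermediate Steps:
K = 1/480 ≈ 0.0020833
1/K = 1/(1/480) = 480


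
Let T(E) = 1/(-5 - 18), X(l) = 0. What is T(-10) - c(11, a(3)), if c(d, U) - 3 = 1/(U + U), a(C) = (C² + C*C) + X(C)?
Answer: -2543/828 ≈ -3.0713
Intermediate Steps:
a(C) = 2*C² (a(C) = (C² + C*C) + 0 = (C² + C²) + 0 = 2*C² + 0 = 2*C²)
c(d, U) = 3 + 1/(2*U) (c(d, U) = 3 + 1/(U + U) = 3 + 1/(2*U))
T(E) = -1/23 (T(E) = 1/(-23) = -1/23)
T(-10) - c(11, a(3)) = -1/23 - (3 + 1/(2*((2*3²)))) = -1/23 - (3 + 1/(2*((2*9)))) = -1/23 - (3 + (½)/18) = -1/23 - (3 + (½)*(1/18)) = -1/23 - (3 + 1/36) = -1/23 - 1*109/36 = -1/23 - 109/36 = -2543/828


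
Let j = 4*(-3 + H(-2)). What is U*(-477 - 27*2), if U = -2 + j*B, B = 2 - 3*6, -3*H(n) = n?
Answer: -78234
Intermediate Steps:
H(n) = -n/3
B = -16 (B = 2 - 18 = -16)
j = -28/3 (j = 4*(-3 - 1/3*(-2)) = 4*(-3 + 2/3) = 4*(-7/3) = -28/3 ≈ -9.3333)
U = 442/3 (U = -2 - 28/3*(-16) = -2 + 448/3 = 442/3 ≈ 147.33)
U*(-477 - 27*2) = 442*(-477 - 27*2)/3 = 442*(-477 - 54)/3 = (442/3)*(-531) = -78234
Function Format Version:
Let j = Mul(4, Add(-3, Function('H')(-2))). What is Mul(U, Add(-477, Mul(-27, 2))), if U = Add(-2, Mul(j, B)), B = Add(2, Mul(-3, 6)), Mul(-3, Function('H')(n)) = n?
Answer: -78234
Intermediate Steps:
Function('H')(n) = Mul(Rational(-1, 3), n)
B = -16 (B = Add(2, -18) = -16)
j = Rational(-28, 3) (j = Mul(4, Add(-3, Mul(Rational(-1, 3), -2))) = Mul(4, Add(-3, Rational(2, 3))) = Mul(4, Rational(-7, 3)) = Rational(-28, 3) ≈ -9.3333)
U = Rational(442, 3) (U = Add(-2, Mul(Rational(-28, 3), -16)) = Add(-2, Rational(448, 3)) = Rational(442, 3) ≈ 147.33)
Mul(U, Add(-477, Mul(-27, 2))) = Mul(Rational(442, 3), Add(-477, Mul(-27, 2))) = Mul(Rational(442, 3), Add(-477, -54)) = Mul(Rational(442, 3), -531) = -78234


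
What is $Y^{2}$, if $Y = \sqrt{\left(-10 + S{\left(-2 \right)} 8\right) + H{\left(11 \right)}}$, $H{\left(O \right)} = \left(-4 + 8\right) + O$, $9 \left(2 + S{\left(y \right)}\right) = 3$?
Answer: $- \frac{25}{3} \approx -8.3333$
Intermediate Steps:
$S{\left(y \right)} = - \frac{5}{3}$ ($S{\left(y \right)} = -2 + \frac{1}{9} \cdot 3 = -2 + \frac{1}{3} = - \frac{5}{3}$)
$H{\left(O \right)} = 4 + O$
$Y = \frac{5 i \sqrt{3}}{3}$ ($Y = \sqrt{\left(-10 - \frac{40}{3}\right) + \left(4 + 11\right)} = \sqrt{\left(-10 - \frac{40}{3}\right) + 15} = \sqrt{- \frac{70}{3} + 15} = \sqrt{- \frac{25}{3}} = \frac{5 i \sqrt{3}}{3} \approx 2.8868 i$)
$Y^{2} = \left(\frac{5 i \sqrt{3}}{3}\right)^{2} = - \frac{25}{3}$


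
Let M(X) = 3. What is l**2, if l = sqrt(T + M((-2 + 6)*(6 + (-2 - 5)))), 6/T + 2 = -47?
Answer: 141/49 ≈ 2.8776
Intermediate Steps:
T = -6/49 (T = 6/(-2 - 47) = 6/(-49) = 6*(-1/49) = -6/49 ≈ -0.12245)
l = sqrt(141)/7 (l = sqrt(-6/49 + 3) = sqrt(141/49) = sqrt(141)/7 ≈ 1.6963)
l**2 = (sqrt(141)/7)**2 = 141/49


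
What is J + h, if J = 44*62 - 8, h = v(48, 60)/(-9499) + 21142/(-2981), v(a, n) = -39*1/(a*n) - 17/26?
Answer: 87155901866119/32126377920 ≈ 2712.9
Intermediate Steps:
v(a, n) = -17/26 - 39/(a*n) (v(a, n) = -39/(a*n) - 17*1/26 = -39/(a*n) - 17/26 = -17/26 - 39/(a*n))
h = -227846076281/32126377920 (h = (-17/26 - 39/(48*60))/(-9499) + 21142/(-2981) = (-17/26 - 39*1/48*1/60)*(-1/9499) + 21142*(-1/2981) = (-17/26 - 13/960)*(-1/9499) - 1922/271 = -8329/12480*(-1/9499) - 1922/271 = 8329/118547520 - 1922/271 = -227846076281/32126377920 ≈ -7.0922)
J = 2720 (J = 2728 - 8 = 2720)
J + h = 2720 - 227846076281/32126377920 = 87155901866119/32126377920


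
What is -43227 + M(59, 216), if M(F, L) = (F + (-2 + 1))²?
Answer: -39863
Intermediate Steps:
M(F, L) = (-1 + F)² (M(F, L) = (F - 1)² = (-1 + F)²)
-43227 + M(59, 216) = -43227 + (-1 + 59)² = -43227 + 58² = -43227 + 3364 = -39863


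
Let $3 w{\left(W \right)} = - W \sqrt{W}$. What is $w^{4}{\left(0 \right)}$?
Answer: $0$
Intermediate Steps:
$w{\left(W \right)} = - \frac{W^{\frac{3}{2}}}{3}$ ($w{\left(W \right)} = \frac{- W \sqrt{W}}{3} = \frac{\left(-1\right) W^{\frac{3}{2}}}{3} = - \frac{W^{\frac{3}{2}}}{3}$)
$w^{4}{\left(0 \right)} = \left(- \frac{0^{\frac{3}{2}}}{3}\right)^{4} = \left(\left(- \frac{1}{3}\right) 0\right)^{4} = 0^{4} = 0$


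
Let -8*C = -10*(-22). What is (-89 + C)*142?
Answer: -16543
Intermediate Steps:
C = -55/2 (C = -(-5)*(-22)/4 = -1/8*220 = -55/2 ≈ -27.500)
(-89 + C)*142 = (-89 - 55/2)*142 = -233/2*142 = -16543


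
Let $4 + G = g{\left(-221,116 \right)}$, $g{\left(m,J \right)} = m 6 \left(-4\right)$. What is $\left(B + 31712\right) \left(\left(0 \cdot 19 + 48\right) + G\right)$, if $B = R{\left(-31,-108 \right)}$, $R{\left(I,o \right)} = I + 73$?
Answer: $169820392$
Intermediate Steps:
$g{\left(m,J \right)} = - 24 m$ ($g{\left(m,J \right)} = 6 m \left(-4\right) = - 24 m$)
$G = 5300$ ($G = -4 - -5304 = -4 + 5304 = 5300$)
$R{\left(I,o \right)} = 73 + I$
$B = 42$ ($B = 73 - 31 = 42$)
$\left(B + 31712\right) \left(\left(0 \cdot 19 + 48\right) + G\right) = \left(42 + 31712\right) \left(\left(0 \cdot 19 + 48\right) + 5300\right) = 31754 \left(\left(0 + 48\right) + 5300\right) = 31754 \left(48 + 5300\right) = 31754 \cdot 5348 = 169820392$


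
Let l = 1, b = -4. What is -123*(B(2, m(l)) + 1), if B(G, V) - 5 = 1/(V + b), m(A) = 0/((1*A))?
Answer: -2829/4 ≈ -707.25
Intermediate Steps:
m(A) = 0 (m(A) = 0/A = 0)
B(G, V) = 5 + 1/(-4 + V) (B(G, V) = 5 + 1/(V - 4) = 5 + 1/(-4 + V))
-123*(B(2, m(l)) + 1) = -123*((-19 + 5*0)/(-4 + 0) + 1) = -123*((-19 + 0)/(-4) + 1) = -123*(-1/4*(-19) + 1) = -123*(19/4 + 1) = -123*23/4 = -2829/4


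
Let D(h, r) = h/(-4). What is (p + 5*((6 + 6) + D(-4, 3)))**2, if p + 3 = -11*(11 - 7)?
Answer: 324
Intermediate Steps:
D(h, r) = -h/4 (D(h, r) = h*(-1/4) = -h/4)
p = -47 (p = -3 - 11*(11 - 7) = -3 - 11*4 = -3 - 44 = -47)
(p + 5*((6 + 6) + D(-4, 3)))**2 = (-47 + 5*((6 + 6) - 1/4*(-4)))**2 = (-47 + 5*(12 + 1))**2 = (-47 + 5*13)**2 = (-47 + 65)**2 = 18**2 = 324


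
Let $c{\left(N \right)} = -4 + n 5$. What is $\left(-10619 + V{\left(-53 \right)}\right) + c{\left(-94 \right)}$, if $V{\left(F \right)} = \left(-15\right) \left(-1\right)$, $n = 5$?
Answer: $-10583$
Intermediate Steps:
$c{\left(N \right)} = 21$ ($c{\left(N \right)} = -4 + 5 \cdot 5 = -4 + 25 = 21$)
$V{\left(F \right)} = 15$
$\left(-10619 + V{\left(-53 \right)}\right) + c{\left(-94 \right)} = \left(-10619 + 15\right) + 21 = -10604 + 21 = -10583$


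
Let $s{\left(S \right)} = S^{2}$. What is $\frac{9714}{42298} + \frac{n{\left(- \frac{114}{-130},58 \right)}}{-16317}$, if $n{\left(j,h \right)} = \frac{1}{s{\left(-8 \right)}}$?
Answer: $\frac{5072085667}{22085646912} \approx 0.22966$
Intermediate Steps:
$n{\left(j,h \right)} = \frac{1}{64}$ ($n{\left(j,h \right)} = \frac{1}{\left(-8\right)^{2}} = \frac{1}{64}$)
$\frac{9714}{42298} + \frac{n{\left(- \frac{114}{-130},58 \right)}}{-16317} = \frac{9714}{42298} + \frac{1}{64 \left(-16317\right)} = 9714 \cdot \frac{1}{42298} + \frac{1}{64} \left(- \frac{1}{16317}\right) = \frac{4857}{21149} - \frac{1}{1044288} = \frac{5072085667}{22085646912}$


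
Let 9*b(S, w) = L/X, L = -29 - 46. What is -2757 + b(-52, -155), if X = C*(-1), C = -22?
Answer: -181987/66 ≈ -2757.4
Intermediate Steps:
X = 22 (X = -22*(-1) = 22)
L = -75
b(S, w) = -25/66 (b(S, w) = (-75/22)/9 = (-75*1/22)/9 = (1/9)*(-75/22) = -25/66)
-2757 + b(-52, -155) = -2757 - 25/66 = -181987/66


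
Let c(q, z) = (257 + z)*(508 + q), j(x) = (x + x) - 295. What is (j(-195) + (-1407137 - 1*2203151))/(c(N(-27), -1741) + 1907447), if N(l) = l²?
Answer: -3610973/71739 ≈ -50.335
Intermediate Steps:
j(x) = -295 + 2*x (j(x) = 2*x - 295 = -295 + 2*x)
(j(-195) + (-1407137 - 1*2203151))/(c(N(-27), -1741) + 1907447) = ((-295 + 2*(-195)) + (-1407137 - 1*2203151))/((130556 + 257*(-27)² + 508*(-1741) + (-27)²*(-1741)) + 1907447) = ((-295 - 390) + (-1407137 - 2203151))/((130556 + 257*729 - 884428 + 729*(-1741)) + 1907447) = (-685 - 3610288)/((130556 + 187353 - 884428 - 1269189) + 1907447) = -3610973/(-1835708 + 1907447) = -3610973/71739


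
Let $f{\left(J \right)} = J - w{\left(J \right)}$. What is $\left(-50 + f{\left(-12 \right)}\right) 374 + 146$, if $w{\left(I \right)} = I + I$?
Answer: $-14066$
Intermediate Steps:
$w{\left(I \right)} = 2 I$
$f{\left(J \right)} = - J$ ($f{\left(J \right)} = J - 2 J = - J$)
$\left(-50 + f{\left(-12 \right)}\right) 374 + 146 = \left(-50 - -12\right) 374 + 146 = \left(-50 + 12\right) 374 + 146 = \left(-38\right) 374 + 146 = -14212 + 146 = -14066$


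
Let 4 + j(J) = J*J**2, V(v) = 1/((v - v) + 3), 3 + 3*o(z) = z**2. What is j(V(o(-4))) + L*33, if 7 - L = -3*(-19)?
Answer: -44657/27 ≈ -1654.0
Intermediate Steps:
L = -50 (L = 7 - (-3)*(-19) = 7 - 1*57 = 7 - 57 = -50)
o(z) = -1 + z**2/3
V(v) = 1/3 (V(v) = 1/(0 + 3) = 1/3)
j(J) = -4 + J**3 (j(J) = -4 + J*J**2 = -4 + J**3)
j(V(o(-4))) + L*33 = (-4 + (1/3)**3) - 50*33 = (-4 + 1/27) - 1650 = -107/27 - 1650 = -44657/27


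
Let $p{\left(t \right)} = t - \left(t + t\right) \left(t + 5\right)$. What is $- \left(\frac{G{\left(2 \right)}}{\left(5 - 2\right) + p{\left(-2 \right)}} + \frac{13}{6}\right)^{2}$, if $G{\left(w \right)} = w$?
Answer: $- \frac{32761}{6084} \approx -5.3848$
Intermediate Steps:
$p{\left(t \right)} = t - 2 t \left(5 + t\right)$
$- \left(\frac{G{\left(2 \right)}}{\left(5 - 2\right) + p{\left(-2 \right)}} + \frac{13}{6}\right)^{2} = - \left(\frac{2}{\left(5 - 2\right) - - 2 \left(9 + 2 \left(-2\right)\right)} + \frac{13}{6}\right)^{2} = - \left(\frac{2}{3 - - 2 \left(9 - 4\right)} + 13 \cdot \frac{1}{6}\right)^{2} = - \left(\frac{2}{3 - \left(-2\right) 5} + \frac{13}{6}\right)^{2} = - \left(\frac{2}{3 + 10} + \frac{13}{6}\right)^{2} = - \left(\frac{2}{13} + \frac{13}{6}\right)^{2} = - \left(\frac{181}{78}\right)^{2} = \left(-1\right) \frac{32761}{6084} = - \frac{32761}{6084}$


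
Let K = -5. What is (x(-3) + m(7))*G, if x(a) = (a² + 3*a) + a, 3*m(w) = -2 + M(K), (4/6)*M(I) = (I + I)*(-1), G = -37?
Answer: -148/3 ≈ -49.333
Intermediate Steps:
M(I) = -3*I (M(I) = 3*((I + I)*(-1))/2 = 3*((2*I)*(-1))/2 = 3*(-2*I)/2 = -3*I)
m(w) = 13/3 (m(w) = (-2 - 3*(-5))/3 = (-2 + 15)/3 = (⅓)*13 = 13/3)
x(a) = a² + 4*a
(x(-3) + m(7))*G = (-3*(4 - 3) + 13/3)*(-37) = (-3*1 + 13/3)*(-37) = (-3 + 13/3)*(-37) = (4/3)*(-37) = -148/3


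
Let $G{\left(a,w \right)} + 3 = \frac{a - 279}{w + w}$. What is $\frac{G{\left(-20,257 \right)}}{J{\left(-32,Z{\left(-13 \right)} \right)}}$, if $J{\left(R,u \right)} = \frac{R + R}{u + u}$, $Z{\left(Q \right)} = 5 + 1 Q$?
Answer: $- \frac{1841}{2056} \approx -0.89543$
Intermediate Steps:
$Z{\left(Q \right)} = 5 + Q$
$G{\left(a,w \right)} = -3 + \frac{-279 + a}{2 w}$ ($G{\left(a,w \right)} = -3 + \frac{a - 279}{w + w} = -3 + \frac{-279 + a}{2 w}$)
$J{\left(R,u \right)} = \frac{R}{u}$ ($J{\left(R,u \right)} = \frac{2 R}{2 u} = 2 R \frac{1}{2 u} = \frac{R}{u}$)
$\frac{G{\left(-20,257 \right)}}{J{\left(-32,Z{\left(-13 \right)} \right)}} = \frac{\frac{1}{2} \cdot \frac{1}{257} \left(-279 - 20 - 1542\right)}{\left(-32\right) \frac{1}{5 - 13}} = \frac{\frac{1}{2} \cdot \frac{1}{257} \left(-279 - 20 - 1542\right)}{\left(-32\right) \frac{1}{-8}} = \frac{\frac{1}{2} \cdot \frac{1}{257} \left(-1841\right)}{\left(-32\right) \left(- \frac{1}{8}\right)} = - \frac{1841}{514 \cdot 4} = \left(- \frac{1841}{514}\right) \frac{1}{4} = - \frac{1841}{2056}$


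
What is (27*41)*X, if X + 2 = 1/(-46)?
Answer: -102951/46 ≈ -2238.1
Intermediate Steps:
X = -93/46 (X = -2 + 1/(-46) = -2 - 1/46 = -93/46 ≈ -2.0217)
(27*41)*X = (27*41)*(-93/46) = 1107*(-93/46) = -102951/46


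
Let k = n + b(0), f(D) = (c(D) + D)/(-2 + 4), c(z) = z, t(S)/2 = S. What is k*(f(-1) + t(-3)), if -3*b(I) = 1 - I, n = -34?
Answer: 721/3 ≈ 240.33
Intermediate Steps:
t(S) = 2*S
f(D) = D (f(D) = (D + D)/(-2 + 4) = (2*D)/2 = (2*D)*(½) = D)
b(I) = -⅓ + I/3 (b(I) = -(1 - I)/3 = -⅓ + I/3)
k = -103/3 (k = -34 + (-⅓ + (⅓)*0) = -34 + (-⅓ + 0) = -34 - ⅓ = -103/3 ≈ -34.333)
k*(f(-1) + t(-3)) = -103*(-1 + 2*(-3))/3 = -103*(-1 - 6)/3 = -103/3*(-7) = 721/3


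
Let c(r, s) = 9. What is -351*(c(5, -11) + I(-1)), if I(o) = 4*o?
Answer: -1755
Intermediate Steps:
-351*(c(5, -11) + I(-1)) = -351*(9 + 4*(-1)) = -351*(9 - 4) = -351*5 = -1755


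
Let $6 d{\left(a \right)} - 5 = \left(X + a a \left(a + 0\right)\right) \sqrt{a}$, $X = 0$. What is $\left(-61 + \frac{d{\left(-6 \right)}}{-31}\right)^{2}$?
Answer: $\frac{128565265}{34596} - \frac{136212 i \sqrt{6}}{961} \approx 3716.2 - 347.19 i$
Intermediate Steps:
$d{\left(a \right)} = \frac{5}{6} + \frac{a^{\frac{7}{2}}}{6}$ ($d{\left(a \right)} = \frac{5}{6} + \frac{\left(0 + a a \left(a + 0\right)\right) \sqrt{a}}{6} = \frac{5}{6} + \frac{\left(0 + a a a\right) \sqrt{a}}{6} = \frac{5}{6} + \frac{\left(0 + a a^{2}\right) \sqrt{a}}{6} = \frac{5}{6} + \frac{\left(0 + a^{3}\right) \sqrt{a}}{6} = \frac{5}{6} + \frac{a^{3} \sqrt{a}}{6} = \frac{5}{6} + \frac{a^{\frac{7}{2}}}{6}$)
$\left(-61 + \frac{d{\left(-6 \right)}}{-31}\right)^{2} = \left(-61 + \frac{\frac{5}{6} + \frac{\left(-6\right)^{\frac{7}{2}}}{6}}{-31}\right)^{2} = \left(-61 + \left(\frac{5}{6} + \frac{\left(-216\right) i \sqrt{6}}{6}\right) \left(- \frac{1}{31}\right)\right)^{2} = \left(-61 + \left(\frac{5}{6} - 36 i \sqrt{6}\right) \left(- \frac{1}{31}\right)\right)^{2} = \left(-61 - \left(\frac{5}{186} - \frac{36 i \sqrt{6}}{31}\right)\right)^{2} = \left(- \frac{11351}{186} + \frac{36 i \sqrt{6}}{31}\right)^{2}$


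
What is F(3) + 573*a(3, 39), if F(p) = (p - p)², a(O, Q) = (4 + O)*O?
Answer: 12033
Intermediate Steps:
a(O, Q) = O*(4 + O)
F(p) = 0 (F(p) = 0² = 0)
F(3) + 573*a(3, 39) = 0 + 573*(3*(4 + 3)) = 0 + 573*(3*7) = 0 + 573*21 = 0 + 12033 = 12033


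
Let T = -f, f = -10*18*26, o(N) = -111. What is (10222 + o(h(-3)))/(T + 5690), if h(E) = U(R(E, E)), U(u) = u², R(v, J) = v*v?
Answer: 10111/10370 ≈ 0.97502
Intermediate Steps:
R(v, J) = v²
h(E) = E⁴ (h(E) = (E²)² = E⁴)
f = -4680 (f = -180*26 = -4680)
T = 4680 (T = -1*(-4680) = 4680)
(10222 + o(h(-3)))/(T + 5690) = (10222 - 111)/(4680 + 5690) = 10111/10370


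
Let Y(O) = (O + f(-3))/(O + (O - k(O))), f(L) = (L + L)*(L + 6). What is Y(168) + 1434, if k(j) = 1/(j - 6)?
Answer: 78078354/54431 ≈ 1434.4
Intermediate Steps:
k(j) = 1/(-6 + j)
f(L) = 2*L*(6 + L) (f(L) = (2*L)*(6 + L) = 2*L*(6 + L))
Y(O) = (-18 + O)/(-1/(-6 + O) + 2*O) (Y(O) = (O + 2*(-3)*(6 - 3))/(O + (O - 1/(-6 + O))) = (O + 2*(-3)*3)/(-1/(-6 + O) + 2*O) = (O - 18)/(-1/(-6 + O) + 2*O) = (-18 + O)/(-1/(-6 + O) + 2*O))
Y(168) + 1434 = (-18 + 168)*(-6 + 168)/(-1 + 2*168*(-6 + 168)) + 1434 = 150*162/(-1 + 2*168*162) + 1434 = 150*162/(-1 + 54432) + 1434 = 150*162/54431 + 1434 = (1/54431)*150*162 + 1434 = 24300/54431 + 1434 = 78078354/54431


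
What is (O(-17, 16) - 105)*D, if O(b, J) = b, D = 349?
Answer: -42578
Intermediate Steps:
(O(-17, 16) - 105)*D = (-17 - 105)*349 = -122*349 = -42578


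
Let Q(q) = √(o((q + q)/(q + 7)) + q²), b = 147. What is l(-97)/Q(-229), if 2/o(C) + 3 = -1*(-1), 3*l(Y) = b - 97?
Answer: 5*√13110/7866 ≈ 0.072781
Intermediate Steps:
l(Y) = 50/3 (l(Y) = (147 - 97)/3 = (⅓)*50 = 50/3)
o(C) = -1 (o(C) = 2/(-3 - 1*(-1)) = 2/(-3 + 1) = 2/(-2) = 2*(-½) = -1)
Q(q) = √(-1 + q²)
l(-97)/Q(-229) = 50/(3*(√(-1 + (-229)²))) = 50/(3*(√(-1 + 52441))) = 50/(3*(√52440)) = 50/(3*((2*√13110))) = 50*(√13110/26220)/3 = 5*√13110/7866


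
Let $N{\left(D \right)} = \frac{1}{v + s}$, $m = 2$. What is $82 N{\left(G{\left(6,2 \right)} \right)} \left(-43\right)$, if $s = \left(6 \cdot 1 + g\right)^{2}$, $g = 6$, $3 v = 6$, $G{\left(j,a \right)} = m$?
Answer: $- \frac{1763}{73} \approx -24.151$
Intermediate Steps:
$G{\left(j,a \right)} = 2$
$v = 2$ ($v = \frac{1}{3} \cdot 6 = 2$)
$s = 144$ ($s = \left(6 \cdot 1 + 6\right)^{2} = \left(6 + 6\right)^{2} = 12^{2} = 144$)
$N{\left(D \right)} = \frac{1}{146}$ ($N{\left(D \right)} = \frac{1}{2 + 144} = \frac{1}{146}$)
$82 N{\left(G{\left(6,2 \right)} \right)} \left(-43\right) = 82 \cdot \frac{1}{146} \left(-43\right) = \frac{41}{73} \left(-43\right) = - \frac{1763}{73}$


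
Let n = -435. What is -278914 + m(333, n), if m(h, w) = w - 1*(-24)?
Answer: -279325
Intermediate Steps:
m(h, w) = 24 + w (m(h, w) = w + 24 = 24 + w)
-278914 + m(333, n) = -278914 + (24 - 435) = -278914 - 411 = -279325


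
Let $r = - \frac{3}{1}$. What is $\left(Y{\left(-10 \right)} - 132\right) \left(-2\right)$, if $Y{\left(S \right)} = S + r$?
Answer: $290$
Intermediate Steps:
$r = -3$ ($r = \left(-3\right) 1 = -3$)
$Y{\left(S \right)} = -3 + S$ ($Y{\left(S \right)} = S - 3 = -3 + S$)
$\left(Y{\left(-10 \right)} - 132\right) \left(-2\right) = \left(\left(-3 - 10\right) - 132\right) \left(-2\right) = \left(-13 - 132\right) \left(-2\right) = \left(-145\right) \left(-2\right) = 290$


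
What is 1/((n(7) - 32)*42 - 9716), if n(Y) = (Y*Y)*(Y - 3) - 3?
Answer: -1/2954 ≈ -0.00033852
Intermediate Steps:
n(Y) = -3 + Y**2*(-3 + Y) (n(Y) = Y**2*(-3 + Y) - 3 = -3 + Y**2*(-3 + Y))
1/((n(7) - 32)*42 - 9716) = 1/(((-3 + 7**3 - 3*7**2) - 32)*42 - 9716) = 1/(((-3 + 343 - 3*49) - 32)*42 - 9716) = 1/(((-3 + 343 - 147) - 32)*42 - 9716) = 1/((193 - 32)*42 - 9716) = 1/(161*42 - 9716) = 1/(6762 - 9716) = 1/(-2954) = -1/2954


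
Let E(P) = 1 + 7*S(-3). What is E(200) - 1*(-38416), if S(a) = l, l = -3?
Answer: 38396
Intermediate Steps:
S(a) = -3
E(P) = -20 (E(P) = 1 + 7*(-3) = 1 - 21 = -20)
E(200) - 1*(-38416) = -20 - 1*(-38416) = -20 + 38416 = 38396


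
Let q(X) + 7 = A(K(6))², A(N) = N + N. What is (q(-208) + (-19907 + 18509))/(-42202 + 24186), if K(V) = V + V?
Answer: 829/18016 ≈ 0.046015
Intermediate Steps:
K(V) = 2*V
A(N) = 2*N
q(X) = 569 (q(X) = -7 + (2*(2*6))² = -7 + (2*12)² = -7 + 24² = -7 + 576 = 569)
(q(-208) + (-19907 + 18509))/(-42202 + 24186) = (569 + (-19907 + 18509))/(-42202 + 24186) = (569 - 1398)/(-18016) = -829*(-1/18016) = 829/18016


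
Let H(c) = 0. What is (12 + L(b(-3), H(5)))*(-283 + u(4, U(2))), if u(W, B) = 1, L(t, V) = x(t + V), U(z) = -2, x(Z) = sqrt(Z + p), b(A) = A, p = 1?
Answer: -3384 - 282*I*sqrt(2) ≈ -3384.0 - 398.81*I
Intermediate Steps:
x(Z) = sqrt(1 + Z) (x(Z) = sqrt(Z + 1) = sqrt(1 + Z))
L(t, V) = sqrt(1 + V + t) (L(t, V) = sqrt(1 + (t + V)) = sqrt(1 + (V + t)) = sqrt(1 + V + t))
(12 + L(b(-3), H(5)))*(-283 + u(4, U(2))) = (12 + sqrt(1 + 0 - 3))*(-283 + 1) = (12 + sqrt(-2))*(-282) = (12 + I*sqrt(2))*(-282) = -3384 - 282*I*sqrt(2)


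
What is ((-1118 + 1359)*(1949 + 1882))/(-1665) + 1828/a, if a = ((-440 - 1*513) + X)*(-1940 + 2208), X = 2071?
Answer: -23052592207/41572830 ≈ -554.51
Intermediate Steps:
a = 299624 (a = ((-440 - 1*513) + 2071)*(-1940 + 2208) = ((-440 - 513) + 2071)*268 = (-953 + 2071)*268 = 1118*268 = 299624)
((-1118 + 1359)*(1949 + 1882))/(-1665) + 1828/a = ((-1118 + 1359)*(1949 + 1882))/(-1665) + 1828/299624 = (241*3831)*(-1/1665) + 1828*(1/299624) = 923271*(-1/1665) + 457/74906 = -307757/555 + 457/74906 = -23052592207/41572830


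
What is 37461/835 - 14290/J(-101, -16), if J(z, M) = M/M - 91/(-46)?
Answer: -543746743/114395 ≈ -4753.2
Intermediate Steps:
J(z, M) = 137/46 (J(z, M) = 1 - 91*(-1/46) = 1 + 91/46 = 137/46)
37461/835 - 14290/J(-101, -16) = 37461/835 - 14290/137/46 = 37461*(1/835) - 14290*46/137 = 37461/835 - 657340/137 = -543746743/114395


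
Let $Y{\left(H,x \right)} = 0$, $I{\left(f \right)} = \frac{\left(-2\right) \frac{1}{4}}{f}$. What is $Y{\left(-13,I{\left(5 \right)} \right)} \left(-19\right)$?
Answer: $0$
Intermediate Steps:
$I{\left(f \right)} = - \frac{1}{2 f}$ ($I{\left(f \right)} = \frac{\left(-2\right) \frac{1}{4}}{f} = - \frac{1}{2 f}$)
$Y{\left(-13,I{\left(5 \right)} \right)} \left(-19\right) = 0 \left(-19\right) = 0$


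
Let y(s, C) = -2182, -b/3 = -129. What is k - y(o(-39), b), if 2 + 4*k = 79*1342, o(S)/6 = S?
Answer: 28686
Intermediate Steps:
b = 387 (b = -3*(-129) = 387)
o(S) = 6*S
k = 26504 (k = -1/2 + (79*1342)/4 = -1/2 + (1/4)*106018 = -1/2 + 53009/2 = 26504)
k - y(o(-39), b) = 26504 - 1*(-2182) = 26504 + 2182 = 28686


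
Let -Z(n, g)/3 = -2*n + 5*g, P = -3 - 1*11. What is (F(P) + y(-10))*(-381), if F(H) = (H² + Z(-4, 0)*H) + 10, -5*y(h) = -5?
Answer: -206883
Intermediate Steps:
y(h) = 1 (y(h) = -⅕*(-5) = 1)
P = -14 (P = -3 - 11 = -14)
Z(n, g) = -15*g + 6*n (Z(n, g) = -3*(-2*n + 5*g) = -15*g + 6*n)
F(H) = 10 + H² - 24*H (F(H) = (H² + (-15*0 + 6*(-4))*H) + 10 = (H² + (0 - 24)*H) + 10 = (H² - 24*H) + 10 = 10 + H² - 24*H)
(F(P) + y(-10))*(-381) = ((10 + (-14)² - 24*(-14)) + 1)*(-381) = ((10 + 196 + 336) + 1)*(-381) = (542 + 1)*(-381) = 543*(-381) = -206883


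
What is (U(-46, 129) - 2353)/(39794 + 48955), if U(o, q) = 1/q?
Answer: -303536/11448621 ≈ -0.026513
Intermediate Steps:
(U(-46, 129) - 2353)/(39794 + 48955) = (1/129 - 2353)/(39794 + 48955) = (1/129 - 2353)/88749 = -303536/129*1/88749 = -303536/11448621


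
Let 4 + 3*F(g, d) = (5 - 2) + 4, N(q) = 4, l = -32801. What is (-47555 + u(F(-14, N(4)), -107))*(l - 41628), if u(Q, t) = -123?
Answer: 3548625862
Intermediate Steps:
F(g, d) = 1 (F(g, d) = -4/3 + ((5 - 2) + 4)/3 = -4/3 + (3 + 4)/3 = -4/3 + (⅓)*7 = -4/3 + 7/3 = 1)
(-47555 + u(F(-14, N(4)), -107))*(l - 41628) = (-47555 - 123)*(-32801 - 41628) = -47678*(-74429) = 3548625862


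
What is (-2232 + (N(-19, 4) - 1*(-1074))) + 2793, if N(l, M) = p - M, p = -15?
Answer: 1616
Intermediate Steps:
N(l, M) = -15 - M
(-2232 + (N(-19, 4) - 1*(-1074))) + 2793 = (-2232 + ((-15 - 1*4) - 1*(-1074))) + 2793 = (-2232 + ((-15 - 4) + 1074)) + 2793 = (-2232 + (-19 + 1074)) + 2793 = (-2232 + 1055) + 2793 = -1177 + 2793 = 1616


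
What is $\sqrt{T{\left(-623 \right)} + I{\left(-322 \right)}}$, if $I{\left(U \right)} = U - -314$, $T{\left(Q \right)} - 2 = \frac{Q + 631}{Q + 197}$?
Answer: $\frac{i \sqrt{273066}}{213} \approx 2.4533 i$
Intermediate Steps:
$T{\left(Q \right)} = 2 + \frac{631 + Q}{197 + Q}$ ($T{\left(Q \right)} = 2 + \frac{Q + 631}{Q + 197} = 2 + \frac{631 + Q}{197 + Q}$)
$I{\left(U \right)} = 314 + U$ ($I{\left(U \right)} = U + 314 = 314 + U$)
$\sqrt{T{\left(-623 \right)} + I{\left(-322 \right)}} = \sqrt{\frac{1025 + 3 \left(-623\right)}{197 - 623} + \left(314 - 322\right)} = \sqrt{\frac{1025 - 1869}{-426} - 8} = \sqrt{\left(- \frac{1}{426}\right) \left(-844\right) - 8} = \sqrt{\frac{422}{213} - 8} = \sqrt{- \frac{1282}{213}} = \frac{i \sqrt{273066}}{213}$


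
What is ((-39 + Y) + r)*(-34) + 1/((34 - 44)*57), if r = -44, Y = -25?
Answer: 2093039/570 ≈ 3672.0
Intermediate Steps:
((-39 + Y) + r)*(-34) + 1/((34 - 44)*57) = ((-39 - 25) - 44)*(-34) + 1/((34 - 44)*57) = (-64 - 44)*(-34) + (1/57)/(-10) = -108*(-34) - ⅒*1/57 = 3672 - 1/570 = 2093039/570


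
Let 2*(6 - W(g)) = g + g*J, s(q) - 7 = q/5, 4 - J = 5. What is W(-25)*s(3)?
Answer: 228/5 ≈ 45.600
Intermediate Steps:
J = -1 (J = 4 - 1*5 = 4 - 5 = -1)
s(q) = 7 + q/5
W(g) = 6 (W(g) = 6 - (g + g*(-1))/2 = 6 - (g - g)/2 = 6 - 1/2*0 = 6 + 0 = 6)
W(-25)*s(3) = 6*(7 + (1/5)*3) = 6*(7 + 3/5) = 6*(38/5) = 228/5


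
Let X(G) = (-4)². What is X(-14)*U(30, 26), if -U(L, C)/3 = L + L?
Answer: -2880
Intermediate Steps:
X(G) = 16
U(L, C) = -6*L (U(L, C) = -3*(L + L) = -6*L)
X(-14)*U(30, 26) = 16*(-6*30) = 16*(-180) = -2880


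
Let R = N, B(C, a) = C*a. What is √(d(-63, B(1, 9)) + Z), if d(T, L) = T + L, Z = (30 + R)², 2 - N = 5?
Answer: 15*√3 ≈ 25.981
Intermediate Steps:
N = -3 (N = 2 - 1*5 = 2 - 5 = -3)
R = -3
Z = 729 (Z = (30 - 3)² = 27² = 729)
d(T, L) = L + T
√(d(-63, B(1, 9)) + Z) = √((1*9 - 63) + 729) = √((9 - 63) + 729) = √(-54 + 729) = √675 = 15*√3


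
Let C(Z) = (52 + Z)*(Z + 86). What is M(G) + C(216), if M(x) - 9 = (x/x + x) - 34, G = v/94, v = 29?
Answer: 7605757/94 ≈ 80912.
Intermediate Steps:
C(Z) = (52 + Z)*(86 + Z)
G = 29/94 ≈ 0.30851
M(x) = -24 + x (M(x) = 9 + ((x/x + x) - 34) = 9 + ((1 + x) - 34) = 9 + (-33 + x) = -24 + x)
M(G) + C(216) = (-24 + 29/94) + (4472 + 216² + 138*216) = -2227/94 + (4472 + 46656 + 29808) = -2227/94 + 80936 = 7605757/94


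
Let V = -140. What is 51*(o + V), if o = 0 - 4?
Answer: -7344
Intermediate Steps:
o = -4
51*(o + V) = 51*(-4 - 140) = 51*(-144) = -7344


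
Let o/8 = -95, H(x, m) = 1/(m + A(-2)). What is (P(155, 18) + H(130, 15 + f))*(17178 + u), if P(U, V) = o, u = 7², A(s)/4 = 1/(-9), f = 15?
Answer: -497493611/38 ≈ -1.3092e+7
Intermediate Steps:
A(s) = -4/9 (A(s) = 4/(-9) = 4*(-⅑) = -4/9)
H(x, m) = 1/(-4/9 + m) (H(x, m) = 1/(m - 4/9) = 1/(-4/9 + m))
o = -760 (o = 8*(-95) = -760)
u = 49
P(U, V) = -760
(P(155, 18) + H(130, 15 + f))*(17178 + u) = (-760 + 9/(-4 + 9*(15 + 15)))*(17178 + 49) = (-760 + 9/(-4 + 9*30))*17227 = (-760 + 9/(-4 + 270))*17227 = (-760 + 9/266)*17227 = -202151/266*17227 = -497493611/38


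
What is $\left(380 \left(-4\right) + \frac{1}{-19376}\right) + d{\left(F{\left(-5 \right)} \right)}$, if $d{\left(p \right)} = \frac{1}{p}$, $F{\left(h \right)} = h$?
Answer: $- \frac{147276981}{96880} \approx -1520.2$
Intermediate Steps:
$\left(380 \left(-4\right) + \frac{1}{-19376}\right) + d{\left(F{\left(-5 \right)} \right)} = \left(380 \left(-4\right) + \frac{1}{-19376}\right) + \frac{1}{-5} = \left(-1520 - \frac{1}{19376}\right) - \frac{1}{5} = - \frac{29451521}{19376} - \frac{1}{5} = - \frac{147276981}{96880}$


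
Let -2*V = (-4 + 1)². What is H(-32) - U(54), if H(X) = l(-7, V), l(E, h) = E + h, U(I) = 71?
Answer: -165/2 ≈ -82.500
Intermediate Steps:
V = -9/2 (V = -(-4 + 1)²/2 = -½*(-3)² = -½*9 = -9/2 ≈ -4.5000)
H(X) = -23/2 (H(X) = -7 - 9/2 = -23/2)
H(-32) - U(54) = -23/2 - 1*71 = -23/2 - 71 = -165/2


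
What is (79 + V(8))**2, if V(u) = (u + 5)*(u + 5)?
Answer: 61504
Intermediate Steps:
V(u) = (5 + u)**2 (V(u) = (5 + u)*(5 + u) = (5 + u)**2)
(79 + V(8))**2 = (79 + (5 + 8)**2)**2 = (79 + 13**2)**2 = (79 + 169)**2 = 248**2 = 61504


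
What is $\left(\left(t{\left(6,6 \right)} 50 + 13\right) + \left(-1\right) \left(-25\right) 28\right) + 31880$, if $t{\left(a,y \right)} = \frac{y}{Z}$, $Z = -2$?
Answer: $32443$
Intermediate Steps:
$t{\left(a,y \right)} = - \frac{y}{2}$ ($t{\left(a,y \right)} = \frac{y}{-2} = y \left(- \frac{1}{2}\right) = - \frac{y}{2}$)
$\left(\left(t{\left(6,6 \right)} 50 + 13\right) + \left(-1\right) \left(-25\right) 28\right) + 31880 = \left(\left(\left(- \frac{1}{2}\right) 6 \cdot 50 + 13\right) + \left(-1\right) \left(-25\right) 28\right) + 31880 = \left(\left(\left(-3\right) 50 + 13\right) + 25 \cdot 28\right) + 31880 = \left(\left(-150 + 13\right) + 700\right) + 31880 = \left(-137 + 700\right) + 31880 = 563 + 31880 = 32443$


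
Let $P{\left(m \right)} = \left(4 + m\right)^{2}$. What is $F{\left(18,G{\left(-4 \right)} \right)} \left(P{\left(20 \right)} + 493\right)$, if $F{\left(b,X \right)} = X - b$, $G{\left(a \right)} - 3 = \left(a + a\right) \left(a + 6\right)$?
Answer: $-33139$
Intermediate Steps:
$G{\left(a \right)} = 3 + 2 a \left(6 + a\right)$ ($G{\left(a \right)} = 3 + \left(a + a\right) \left(a + 6\right) = 3 + 2 a \left(6 + a\right)$)
$F{\left(18,G{\left(-4 \right)} \right)} \left(P{\left(20 \right)} + 493\right) = \left(\left(3 + 2 \left(-4\right)^{2} + 12 \left(-4\right)\right) - 18\right) \left(\left(4 + 20\right)^{2} + 493\right) = \left(\left(3 + 2 \cdot 16 - 48\right) - 18\right) \left(24^{2} + 493\right) = \left(\left(3 + 32 - 48\right) - 18\right) \left(576 + 493\right) = \left(-13 - 18\right) 1069 = \left(-31\right) 1069 = -33139$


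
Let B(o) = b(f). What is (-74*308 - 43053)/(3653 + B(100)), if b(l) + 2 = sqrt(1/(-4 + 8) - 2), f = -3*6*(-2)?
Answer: -961600380/53319211 + 131690*I*sqrt(7)/53319211 ≈ -18.035 + 0.0065346*I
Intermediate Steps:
f = 36 (f = -18*(-2) = 36)
b(l) = -2 + I*sqrt(7)/2 (b(l) = -2 + sqrt(1/(-4 + 8) - 2) = -2 + sqrt(1/4 - 2) = -2 + sqrt(-7/4) = -2 + I*sqrt(7)/2)
B(o) = -2 + I*sqrt(7)/2
(-74*308 - 43053)/(3653 + B(100)) = (-74*308 - 43053)/(3653 + (-2 + I*sqrt(7)/2)) = (-22792 - 43053)/(3651 + I*sqrt(7)/2) = -65845/(3651 + I*sqrt(7)/2)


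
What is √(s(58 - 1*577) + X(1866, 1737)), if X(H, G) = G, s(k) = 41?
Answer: √1778 ≈ 42.166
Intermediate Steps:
√(s(58 - 1*577) + X(1866, 1737)) = √(41 + 1737) = √1778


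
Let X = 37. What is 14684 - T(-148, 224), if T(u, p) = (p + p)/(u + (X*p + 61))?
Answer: 120423036/8201 ≈ 14684.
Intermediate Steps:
T(u, p) = 2*p/(61 + u + 37*p) (T(u, p) = (p + p)/(u + (37*p + 61)) = (2*p)/(u + (61 + 37*p)) = (2*p)/(61 + u + 37*p) = 2*p/(61 + u + 37*p))
14684 - T(-148, 224) = 14684 - 2*224/(61 - 148 + 37*224) = 14684 - 2*224/(61 - 148 + 8288) = 14684 - 2*224/8201 = 14684 - 1*448/8201 = 14684 - 448/8201 = 120423036/8201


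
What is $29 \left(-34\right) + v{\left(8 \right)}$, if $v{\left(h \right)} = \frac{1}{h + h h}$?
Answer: $- \frac{70991}{72} \approx -985.99$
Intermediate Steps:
$v{\left(h \right)} = \frac{1}{h + h^{2}}$
$29 \left(-34\right) + v{\left(8 \right)} = 29 \left(-34\right) + \frac{1}{8 \left(1 + 8\right)} = -986 + \frac{1}{8 \cdot 9} = -986 + \frac{1}{8} \cdot \frac{1}{9} = -986 + \frac{1}{72} = - \frac{70991}{72}$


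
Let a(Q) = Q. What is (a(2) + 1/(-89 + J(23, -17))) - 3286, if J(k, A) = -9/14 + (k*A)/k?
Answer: -4903026/1493 ≈ -3284.0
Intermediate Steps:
J(k, A) = -9/14 + A (J(k, A) = -9*1/14 + (A*k)/k = -9/14 + A)
(a(2) + 1/(-89 + J(23, -17))) - 3286 = (2 + 1/(-89 + (-9/14 - 17))) - 3286 = (2 + 1/(-89 - 247/14)) - 3286 = (2 + 1/(-1493/14)) - 3286 = (2 - 14/1493) - 3286 = 2972/1493 - 3286 = -4903026/1493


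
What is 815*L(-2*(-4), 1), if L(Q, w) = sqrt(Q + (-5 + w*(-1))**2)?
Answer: 1630*sqrt(11) ≈ 5406.1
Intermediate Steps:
L(Q, w) = sqrt(Q + (-5 - w)**2)
815*L(-2*(-4), 1) = 815*sqrt(-2*(-4) + (5 + 1)**2) = 815*sqrt(8 + 6**2) = 815*sqrt(8 + 36) = 815*sqrt(44) = 815*(2*sqrt(11)) = 1630*sqrt(11)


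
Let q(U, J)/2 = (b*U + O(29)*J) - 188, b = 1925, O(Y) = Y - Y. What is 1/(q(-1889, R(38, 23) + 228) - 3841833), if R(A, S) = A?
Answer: -1/11114859 ≈ -8.9970e-8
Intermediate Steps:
O(Y) = 0
q(U, J) = -376 + 3850*U (q(U, J) = 2*((1925*U + 0*J) - 188) = 2*((1925*U + 0) - 188) = 2*(1925*U - 188) = 2*(-188 + 1925*U) = -376 + 3850*U)
1/(q(-1889, R(38, 23) + 228) - 3841833) = 1/((-376 + 3850*(-1889)) - 3841833) = 1/((-376 - 7272650) - 3841833) = 1/(-7273026 - 3841833) = 1/(-11114859) = -1/11114859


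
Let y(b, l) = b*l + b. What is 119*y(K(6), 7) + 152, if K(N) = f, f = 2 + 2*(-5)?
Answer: -7464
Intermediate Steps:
f = -8 (f = 2 - 10 = -8)
K(N) = -8
y(b, l) = b + b*l
119*y(K(6), 7) + 152 = 119*(-8*(1 + 7)) + 152 = 119*(-8*8) + 152 = 119*(-64) + 152 = -7616 + 152 = -7464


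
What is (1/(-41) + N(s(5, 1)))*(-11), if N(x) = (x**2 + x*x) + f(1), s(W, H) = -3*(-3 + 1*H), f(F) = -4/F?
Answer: -30657/41 ≈ -747.73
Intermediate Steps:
s(W, H) = 9 - 3*H (s(W, H) = -3*(-3 + H) = 9 - 3*H)
N(x) = -4 + 2*x**2 (N(x) = (x**2 + x*x) - 4/1 = (x**2 + x**2) - 4*1 = 2*x**2 - 4 = -4 + 2*x**2)
(1/(-41) + N(s(5, 1)))*(-11) = (1/(-41) + (-4 + 2*(9 - 3*1)**2))*(-11) = (-1/41 + (-4 + 2*(9 - 3)**2))*(-11) = (-1/41 + (-4 + 2*6**2))*(-11) = (-1/41 + (-4 + 2*36))*(-11) = (-1/41 + (-4 + 72))*(-11) = (-1/41 + 68)*(-11) = (2787/41)*(-11) = -30657/41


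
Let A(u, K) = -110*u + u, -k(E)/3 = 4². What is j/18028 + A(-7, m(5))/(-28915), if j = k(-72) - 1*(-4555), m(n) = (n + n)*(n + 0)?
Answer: 25863/115660 ≈ 0.22361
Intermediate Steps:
k(E) = -48 (k(E) = -3*4² = -3*16 = -48)
m(n) = 2*n² (m(n) = (2*n)*n = 2*n²)
A(u, K) = -109*u
j = 4507 (j = -48 - 1*(-4555) = -48 + 4555 = 4507)
j/18028 + A(-7, m(5))/(-28915) = 4507/18028 - 109*(-7)/(-28915) = 4507*(1/18028) + 763*(-1/28915) = ¼ - 763/28915 = 25863/115660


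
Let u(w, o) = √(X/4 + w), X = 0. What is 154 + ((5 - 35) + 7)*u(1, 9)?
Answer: 131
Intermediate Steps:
u(w, o) = √w (u(w, o) = √(0/4 + w) = √(0*(¼) + w) = √(0 + w) = √w)
154 + ((5 - 35) + 7)*u(1, 9) = 154 + ((5 - 35) + 7)*√1 = 154 + (-30 + 7)*1 = 154 - 23*1 = 154 - 23 = 131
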